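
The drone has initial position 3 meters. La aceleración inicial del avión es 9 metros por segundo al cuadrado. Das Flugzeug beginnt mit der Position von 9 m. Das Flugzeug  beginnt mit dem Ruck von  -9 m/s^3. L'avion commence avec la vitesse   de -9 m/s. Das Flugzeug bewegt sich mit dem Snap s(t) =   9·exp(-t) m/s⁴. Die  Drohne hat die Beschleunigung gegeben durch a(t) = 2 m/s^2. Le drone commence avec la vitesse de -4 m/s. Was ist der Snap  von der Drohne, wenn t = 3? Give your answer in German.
Wir müssen unsere Gleichung für die Beschleunigung a(t) = 2 2-mal ableiten. Die Ableitung von der Beschleunigung ergibt den Ruck: j(t) = 0. Durch Ableiten von dem Ruck erhalten wir den Snap: s(t) = 0. Aus der Gleichung für den Snap s(t) = 0, setzen wir t = 3 ein und erhalten s = 0.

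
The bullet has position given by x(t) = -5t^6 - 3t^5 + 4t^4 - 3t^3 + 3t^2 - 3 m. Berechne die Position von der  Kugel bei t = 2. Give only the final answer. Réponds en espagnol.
En t = 2, x = -367.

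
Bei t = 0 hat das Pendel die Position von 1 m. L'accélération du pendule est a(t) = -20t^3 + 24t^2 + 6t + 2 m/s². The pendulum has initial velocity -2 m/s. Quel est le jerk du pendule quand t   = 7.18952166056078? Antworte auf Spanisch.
Para resolver esto, necesitamos tomar 1 derivada de nuestra ecuación de la aceleración a(t) = -20·t^3 + 24·t^2 + 6·t + 2. La derivada de la aceleración da la sacudida: j(t) = -60·t^2 + 48·t + 6. Usando j(t) = -60·t^2 + 48·t + 6 y sustituyendo t = 7.18952166056078, encontramos j = -2750.25626275344.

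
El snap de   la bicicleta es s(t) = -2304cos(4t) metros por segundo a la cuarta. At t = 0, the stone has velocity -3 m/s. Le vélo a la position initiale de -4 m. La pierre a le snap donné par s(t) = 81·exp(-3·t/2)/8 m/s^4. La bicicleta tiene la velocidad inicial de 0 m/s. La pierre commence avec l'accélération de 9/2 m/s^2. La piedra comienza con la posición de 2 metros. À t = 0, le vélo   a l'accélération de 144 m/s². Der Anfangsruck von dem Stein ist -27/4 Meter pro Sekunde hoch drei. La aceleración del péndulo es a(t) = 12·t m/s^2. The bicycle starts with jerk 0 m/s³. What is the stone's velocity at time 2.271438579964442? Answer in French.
Pour résoudre ceci, nous devons prendre 3 primitives de notre équation du snap s(t) = 81·exp(-3·t/2)/8. En prenant ∫s(t)dt et en appliquant j(0) = -27/4, nous trouvons j(t) = -27·exp(-3·t/2)/4. La primitive du jerk, avec a(0) = 9/2, donne l'accélération: a(t) = 9·exp(-3·t/2)/2. En prenant ∫a(t)dt et en appliquant v(0) = -3, nous trouvons v(t) = -3·exp(-3·t/2). Nous avons la vitesse v(t) = -3·exp(-3·t/2). En substituant t = 2.271438579964442: v(2.271438579964442) = -0.0994057240184854.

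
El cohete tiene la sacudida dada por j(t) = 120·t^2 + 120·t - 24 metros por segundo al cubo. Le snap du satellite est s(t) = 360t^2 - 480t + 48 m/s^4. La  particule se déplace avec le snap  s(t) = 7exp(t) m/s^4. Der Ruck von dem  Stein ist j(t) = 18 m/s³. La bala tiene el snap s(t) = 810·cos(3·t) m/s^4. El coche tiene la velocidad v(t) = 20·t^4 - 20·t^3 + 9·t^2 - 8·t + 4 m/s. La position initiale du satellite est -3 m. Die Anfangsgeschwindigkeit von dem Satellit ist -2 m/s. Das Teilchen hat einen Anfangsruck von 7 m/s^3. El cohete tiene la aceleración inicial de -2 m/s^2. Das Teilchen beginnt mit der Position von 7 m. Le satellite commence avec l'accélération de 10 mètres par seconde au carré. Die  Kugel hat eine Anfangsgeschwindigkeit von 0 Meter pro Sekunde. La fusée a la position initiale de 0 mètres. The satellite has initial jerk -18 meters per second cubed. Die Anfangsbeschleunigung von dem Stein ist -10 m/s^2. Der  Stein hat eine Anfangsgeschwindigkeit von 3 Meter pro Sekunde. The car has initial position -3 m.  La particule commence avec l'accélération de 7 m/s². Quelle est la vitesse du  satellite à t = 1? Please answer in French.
Nous devons intégrer notre équation du snap s(t) = 360·t^2 - 480·t + 48 3 fois. En intégrant le snap et en utilisant la condition initiale j(0) = -18, nous obtenons j(t) = 120·t^3 - 240·t^2 + 48·t - 18. La primitive du jerk est l'accélération. En utilisant a(0) = 10, nous obtenons a(t) = 30·t^4 - 80·t^3 + 24·t^2 - 18·t + 10. La primitive de l'accélération, avec v(0) = -2, donne la vitesse: v(t) = 6·t^5 - 20·t^4 + 8·t^3 - 9·t^2 + 10·t - 2. Nous avons la vitesse v(t) = 6·t^5 - 20·t^4 + 8·t^3 - 9·t^2 + 10·t - 2. En substituant t = 1: v(1) = -7.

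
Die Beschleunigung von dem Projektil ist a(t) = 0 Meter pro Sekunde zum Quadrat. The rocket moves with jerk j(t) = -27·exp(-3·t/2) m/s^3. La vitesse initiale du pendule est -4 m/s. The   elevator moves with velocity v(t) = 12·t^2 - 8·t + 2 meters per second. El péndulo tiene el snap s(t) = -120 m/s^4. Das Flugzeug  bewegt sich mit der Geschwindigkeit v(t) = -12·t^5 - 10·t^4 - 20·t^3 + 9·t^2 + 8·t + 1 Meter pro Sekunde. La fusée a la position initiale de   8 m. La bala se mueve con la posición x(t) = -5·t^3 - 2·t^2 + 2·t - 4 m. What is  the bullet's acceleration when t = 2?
Starting from position x(t) = -5·t^3 - 2·t^2 + 2·t - 4, we take 2 derivatives. Differentiating position, we get velocity: v(t) = -15·t^2 - 4·t + 2. Differentiating velocity, we get acceleration: a(t) = -30·t - 4. We have acceleration a(t) = -30·t - 4. Substituting t = 2: a(2) = -64.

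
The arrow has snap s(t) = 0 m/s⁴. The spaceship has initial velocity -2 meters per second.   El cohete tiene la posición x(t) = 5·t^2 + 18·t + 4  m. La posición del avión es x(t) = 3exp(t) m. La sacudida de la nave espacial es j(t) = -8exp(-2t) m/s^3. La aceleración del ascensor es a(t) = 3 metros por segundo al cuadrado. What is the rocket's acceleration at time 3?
We must differentiate our position equation x(t) = 5·t^2 + 18·t + 4 2 times. The derivative of position gives velocity: v(t) = 10·t + 18. Differentiating velocity, we get acceleration: a(t) = 10. From the given acceleration equation a(t) = 10, we substitute t = 3 to get a = 10.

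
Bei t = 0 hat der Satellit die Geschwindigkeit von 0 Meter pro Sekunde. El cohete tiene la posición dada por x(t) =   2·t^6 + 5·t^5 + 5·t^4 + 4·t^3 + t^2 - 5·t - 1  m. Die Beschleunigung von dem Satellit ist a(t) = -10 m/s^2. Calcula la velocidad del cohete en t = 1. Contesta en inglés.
We must differentiate our position equation x(t) = 2·t^6 + 5·t^5 + 5·t^4 + 4·t^3 + t^2 - 5·t - 1 1 time. Taking d/dt of x(t), we find v(t) = 12·t^5 + 25·t^4 + 20·t^3 + 12·t^2 + 2·t - 5. Using v(t) = 12·t^5 + 25·t^4 + 20·t^3 + 12·t^2 + 2·t - 5 and substituting t = 1, we find v = 66.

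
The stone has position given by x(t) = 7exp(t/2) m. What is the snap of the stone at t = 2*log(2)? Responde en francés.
En partant de la position x(t) = 7·exp(t/2), nous prenons 4 dérivées. En dérivant la position, nous obtenons la vitesse: v(t) = 7·exp(t/2)/2. En prenant d/dt de v(t), nous trouvons a(t) = 7·exp(t/2)/4. En dérivant l'accélération, nous obtenons le jerk: j(t) = 7·exp(t/2)/8. En prenant d/dt de j(t), nous trouvons s(t) = 7·exp(t/2)/16. En utilisant s(t) = 7·exp(t/2)/16 et en substituant t = 2*log(2), nous trouvons s = 7/8.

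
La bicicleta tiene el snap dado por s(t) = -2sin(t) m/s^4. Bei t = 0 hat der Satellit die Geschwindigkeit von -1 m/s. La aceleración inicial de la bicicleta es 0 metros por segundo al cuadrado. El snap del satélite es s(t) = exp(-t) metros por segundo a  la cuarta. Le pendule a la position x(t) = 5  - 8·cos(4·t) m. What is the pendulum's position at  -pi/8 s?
From the given position equation x(t) = 5 - 8·cos(4·t), we substitute t = -pi/8 to get x = 5.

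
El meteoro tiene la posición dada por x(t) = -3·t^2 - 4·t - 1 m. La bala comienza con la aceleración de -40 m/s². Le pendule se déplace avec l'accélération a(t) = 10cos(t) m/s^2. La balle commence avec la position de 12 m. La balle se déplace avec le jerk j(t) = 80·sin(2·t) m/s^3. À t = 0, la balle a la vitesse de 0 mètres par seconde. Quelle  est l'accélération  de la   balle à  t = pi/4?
En partant du jerk j(t) = 80·sin(2·t), nous prenons 1 intégrale. En prenant ∫j(t)dt et en appliquant a(0) = -40, nous trouvons a(t) = -40·cos(2·t). Nous avons l'accélération a(t) = -40·cos(2·t). En substituant t = pi/4: a(pi/4) = 0.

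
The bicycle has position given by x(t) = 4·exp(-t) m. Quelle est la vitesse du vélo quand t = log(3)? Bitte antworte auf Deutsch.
Wir müssen unsere Gleichung für die Position x(t) = 4·exp(-t) 1-mal ableiten. Die Ableitung von der Position ergibt die Geschwindigkeit: v(t) = -4·exp(-t). Mit v(t) = -4·exp(-t) und Einsetzen von t = log(3), finden wir v = -4/3.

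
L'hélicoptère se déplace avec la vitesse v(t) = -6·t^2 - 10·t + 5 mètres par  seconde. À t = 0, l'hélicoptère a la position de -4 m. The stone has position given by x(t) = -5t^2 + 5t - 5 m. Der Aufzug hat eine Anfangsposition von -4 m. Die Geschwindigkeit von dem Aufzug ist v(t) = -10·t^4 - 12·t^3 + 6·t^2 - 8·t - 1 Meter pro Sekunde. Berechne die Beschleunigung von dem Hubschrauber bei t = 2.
Ausgehend von der Geschwindigkeit v(t) = -6·t^2 - 10·t + 5, nehmen wir 1 Ableitung. Durch Ableiten von der Geschwindigkeit erhalten wir die Beschleunigung: a(t) = -12·t - 10. Aus der Gleichung für die Beschleunigung a(t) = -12·t - 10, setzen wir t = 2 ein und erhalten a = -34.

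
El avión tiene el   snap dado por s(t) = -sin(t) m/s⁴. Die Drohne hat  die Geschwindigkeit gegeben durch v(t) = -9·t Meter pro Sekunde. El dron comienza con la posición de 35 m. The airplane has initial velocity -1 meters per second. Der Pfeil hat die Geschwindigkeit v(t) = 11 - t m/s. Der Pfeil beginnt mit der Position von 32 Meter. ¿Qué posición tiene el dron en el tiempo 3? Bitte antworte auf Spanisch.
Necesitamos integrar nuestra ecuación de la velocidad v(t) = -9·t 1 vez. Integrando la velocidad y usando la condición inicial x(0) = 35, obtenemos x(t) = 35 - 9·t^2/2. De la ecuación de la posición x(t) = 35 - 9·t^2/2, sustituimos t = 3 para obtener x = -11/2.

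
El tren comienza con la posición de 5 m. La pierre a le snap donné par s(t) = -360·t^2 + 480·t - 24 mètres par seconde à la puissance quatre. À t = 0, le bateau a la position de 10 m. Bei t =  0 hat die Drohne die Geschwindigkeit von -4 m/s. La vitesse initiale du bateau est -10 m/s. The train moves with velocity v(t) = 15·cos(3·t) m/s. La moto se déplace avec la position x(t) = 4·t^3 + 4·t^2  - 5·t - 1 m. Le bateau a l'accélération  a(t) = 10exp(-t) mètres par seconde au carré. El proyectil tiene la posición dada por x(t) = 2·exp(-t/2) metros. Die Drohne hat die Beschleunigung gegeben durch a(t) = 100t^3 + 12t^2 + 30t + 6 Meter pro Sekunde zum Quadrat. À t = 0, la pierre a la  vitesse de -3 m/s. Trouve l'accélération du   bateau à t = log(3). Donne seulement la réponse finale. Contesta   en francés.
a(log(3)) = 10/3.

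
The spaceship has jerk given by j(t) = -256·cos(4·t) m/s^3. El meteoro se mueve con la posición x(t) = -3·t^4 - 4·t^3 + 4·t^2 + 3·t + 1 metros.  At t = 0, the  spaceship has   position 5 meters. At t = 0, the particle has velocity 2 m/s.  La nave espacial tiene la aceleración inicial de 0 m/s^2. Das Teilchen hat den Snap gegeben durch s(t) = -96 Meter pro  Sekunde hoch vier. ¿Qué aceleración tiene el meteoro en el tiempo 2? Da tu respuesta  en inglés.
Starting from position x(t) = -3·t^4 - 4·t^3 + 4·t^2 + 3·t + 1, we take 2 derivatives. Differentiating position, we get velocity: v(t) = -12·t^3 - 12·t^2 + 8·t + 3. Differentiating velocity, we get acceleration: a(t) = -36·t^2 - 24·t + 8. Using a(t) = -36·t^2 - 24·t + 8 and substituting t = 2, we find a = -184.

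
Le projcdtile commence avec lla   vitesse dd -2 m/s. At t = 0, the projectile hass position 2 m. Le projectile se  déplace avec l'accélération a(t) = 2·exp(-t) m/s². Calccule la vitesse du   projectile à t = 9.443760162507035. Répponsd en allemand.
Um dies zu lösen, müssen wir 1 Integral unserer Gleichung für die Beschleunigung a(t) = 2·exp(-t) finden. Die Stammfunktion von der Beschleunigung, mit v(0) = -2, ergibt die Geschwindigkeit: v(t) = -2·exp(-t). Wir haben die Geschwindigkeit v(t) = -2·exp(-t). Durch Einsetzen von t = 9.443760162507035: v(9.443760162507035) = -0.000158364220948735.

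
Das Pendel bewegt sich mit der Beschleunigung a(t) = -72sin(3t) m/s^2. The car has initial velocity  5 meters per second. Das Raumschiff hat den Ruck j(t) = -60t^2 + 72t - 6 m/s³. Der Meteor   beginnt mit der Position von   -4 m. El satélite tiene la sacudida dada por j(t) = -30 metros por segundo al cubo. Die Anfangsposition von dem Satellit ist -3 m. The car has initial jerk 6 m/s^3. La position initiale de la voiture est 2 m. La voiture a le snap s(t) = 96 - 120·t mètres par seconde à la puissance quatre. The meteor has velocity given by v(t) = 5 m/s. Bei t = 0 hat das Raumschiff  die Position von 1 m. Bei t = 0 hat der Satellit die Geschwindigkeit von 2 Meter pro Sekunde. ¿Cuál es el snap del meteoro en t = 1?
Debemos derivar nuestra ecuación de la velocidad v(t) = 5 3 veces. Tomando d/dt de v(t), encontramos a(t) = 0. Tomando d/dt de a(t), encontramos j(t) = 0. Tomando d/dt de j(t), encontramos s(t) = 0. Tenemos el snap s(t) = 0. Sustituyendo t = 1: s(1) = 0.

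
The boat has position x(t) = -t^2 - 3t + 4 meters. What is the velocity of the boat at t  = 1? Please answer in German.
Um dies zu lösen, müssen wir 1 Ableitung unserer Gleichung für die Position x(t) = -t^2 - 3·t + 4 nehmen. Mit d/dt von x(t) finden wir v(t) = -2·t - 3. Aus der Gleichung für die Geschwindigkeit v(t) = -2·t - 3, setzen wir t = 1 ein und erhalten v = -5.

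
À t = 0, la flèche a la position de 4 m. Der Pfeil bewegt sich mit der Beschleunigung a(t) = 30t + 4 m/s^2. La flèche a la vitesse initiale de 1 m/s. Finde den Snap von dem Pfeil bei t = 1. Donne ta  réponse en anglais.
Starting from acceleration a(t) = 30·t + 4, we take 2 derivatives. Differentiating acceleration, we get jerk: j(t) = 30. The derivative of jerk gives snap: s(t) = 0. Using s(t) = 0 and substituting t = 1, we find s = 0.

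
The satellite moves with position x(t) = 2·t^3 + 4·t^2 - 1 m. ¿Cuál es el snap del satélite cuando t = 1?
Partiendo de la posición x(t) = 2·t^3 + 4·t^2 - 1, tomamos 4 derivadas. Tomando d/dt de x(t), encontramos v(t) = 6·t^2 + 8·t. La derivada de la velocidad da la aceleración: a(t) = 12·t + 8. Derivando la aceleración, obtenemos la sacudida: j(t) = 12. Tomando d/dt de j(t), encontramos s(t) = 0. Usando s(t) = 0 y sustituyendo t = 1, encontramos s = 0.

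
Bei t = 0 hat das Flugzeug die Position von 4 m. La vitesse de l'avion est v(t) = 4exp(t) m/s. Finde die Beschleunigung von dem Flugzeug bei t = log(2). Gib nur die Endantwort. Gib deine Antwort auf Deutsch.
Die Antwort ist 8.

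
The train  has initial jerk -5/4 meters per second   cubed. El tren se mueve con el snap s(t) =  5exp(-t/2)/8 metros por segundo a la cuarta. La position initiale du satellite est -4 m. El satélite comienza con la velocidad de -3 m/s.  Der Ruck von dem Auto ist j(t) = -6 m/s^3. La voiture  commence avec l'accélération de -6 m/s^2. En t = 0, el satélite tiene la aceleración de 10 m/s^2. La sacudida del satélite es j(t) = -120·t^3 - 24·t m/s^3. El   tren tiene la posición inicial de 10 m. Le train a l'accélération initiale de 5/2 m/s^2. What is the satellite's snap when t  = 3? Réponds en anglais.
Starting from jerk j(t) = -120·t^3 - 24·t, we take 1 derivative. Taking d/dt of j(t), we find s(t) = -360·t^2 - 24. From the given snap equation s(t) = -360·t^2 - 24, we substitute t = 3 to get s = -3264.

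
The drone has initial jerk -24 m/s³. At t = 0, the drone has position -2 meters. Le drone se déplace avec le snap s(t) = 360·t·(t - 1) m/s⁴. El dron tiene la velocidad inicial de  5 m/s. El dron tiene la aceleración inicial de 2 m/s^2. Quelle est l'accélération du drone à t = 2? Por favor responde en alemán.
Wir müssen unsere Gleichung für den Snap s(t) = 360·t·(t - 1) 2-mal integrieren. Mit ∫s(t)dt und Anwendung von j(0) = -24, finden wir j(t) = 120·t^3 - 180·t^2 - 24. Die Stammfunktion von dem Ruck, mit a(0) = 2, ergibt die Beschleunigung: a(t) = 30·t^4 - 60·t^3 - 24·t + 2. Mit a(t) = 30·t^4 - 60·t^3 - 24·t + 2 und Einsetzen von t = 2, finden wir a = -46.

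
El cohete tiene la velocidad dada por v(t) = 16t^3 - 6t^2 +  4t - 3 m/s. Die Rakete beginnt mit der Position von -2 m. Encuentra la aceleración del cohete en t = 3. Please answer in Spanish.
Partiendo de la velocidad v(t) = 16·t^3 - 6·t^2 + 4·t - 3, tomamos 1 derivada. La derivada de la velocidad da la aceleración: a(t) = 48·t^2 - 12·t + 4. De la ecuación de la aceleración a(t) = 48·t^2 - 12·t + 4, sustituimos t = 3 para obtener a = 400.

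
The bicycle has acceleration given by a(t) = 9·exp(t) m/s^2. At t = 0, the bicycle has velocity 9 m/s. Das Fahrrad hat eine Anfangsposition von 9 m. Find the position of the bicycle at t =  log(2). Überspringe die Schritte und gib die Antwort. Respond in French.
À t = log(2), x = 18.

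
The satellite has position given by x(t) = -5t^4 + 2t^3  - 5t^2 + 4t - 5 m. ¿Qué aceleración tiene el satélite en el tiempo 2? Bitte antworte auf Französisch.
Nous devons dériver notre équation de la position x(t) = -5·t^4 + 2·t^3 - 5·t^2 + 4·t - 5 2 fois. La dérivée de la position donne la vitesse: v(t) = -20·t^3 + 6·t^2 - 10·t + 4. En dérivant la vitesse, nous obtenons l'accélération: a(t) = -60·t^2 + 12·t - 10. Nous avons l'accélération a(t) = -60·t^2 + 12·t - 10. En substituant t = 2: a(2) = -226.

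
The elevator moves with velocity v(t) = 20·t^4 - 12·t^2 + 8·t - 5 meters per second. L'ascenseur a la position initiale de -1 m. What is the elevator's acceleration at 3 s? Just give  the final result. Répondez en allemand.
a(3) = 2096.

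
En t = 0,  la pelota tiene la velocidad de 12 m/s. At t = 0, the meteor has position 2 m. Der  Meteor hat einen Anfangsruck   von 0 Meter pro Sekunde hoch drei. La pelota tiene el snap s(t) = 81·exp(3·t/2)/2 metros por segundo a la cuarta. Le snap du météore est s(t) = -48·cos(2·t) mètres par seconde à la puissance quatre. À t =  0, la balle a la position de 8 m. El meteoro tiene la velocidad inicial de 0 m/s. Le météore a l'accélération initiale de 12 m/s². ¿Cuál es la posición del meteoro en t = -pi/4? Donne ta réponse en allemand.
Wir müssen unsere Gleichung für den Snap s(t) = -48·cos(2·t) 4-mal integrieren. Durch Integration von dem Snap und Verwendung der Anfangsbedingung j(0) = 0, erhalten wir j(t) = -24·sin(2·t). Die Stammfunktion von dem Ruck, mit a(0) = 12, ergibt die Beschleunigung: a(t) = 12·cos(2·t). Das Integral von der Beschleunigung, mit v(0) = 0, ergibt die Geschwindigkeit: v(t) = 6·sin(2·t). Die Stammfunktion von der Geschwindigkeit, mit x(0) = 2, ergibt die Position: x(t) = 5 - 3·cos(2·t). Wir haben die Position x(t) = 5 - 3·cos(2·t). Durch Einsetzen von t = -pi/4: x(-pi/4) = 5.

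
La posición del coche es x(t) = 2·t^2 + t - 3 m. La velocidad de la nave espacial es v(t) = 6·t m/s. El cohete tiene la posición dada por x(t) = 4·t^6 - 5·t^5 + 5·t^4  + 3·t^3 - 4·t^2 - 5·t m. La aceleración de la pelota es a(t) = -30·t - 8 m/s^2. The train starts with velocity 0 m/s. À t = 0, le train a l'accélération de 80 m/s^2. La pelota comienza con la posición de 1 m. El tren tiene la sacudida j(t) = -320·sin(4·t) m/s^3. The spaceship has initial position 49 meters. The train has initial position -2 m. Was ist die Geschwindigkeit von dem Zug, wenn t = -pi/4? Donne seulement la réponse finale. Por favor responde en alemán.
Die Geschwindigkeit bei t = -pi/4 ist v = 0.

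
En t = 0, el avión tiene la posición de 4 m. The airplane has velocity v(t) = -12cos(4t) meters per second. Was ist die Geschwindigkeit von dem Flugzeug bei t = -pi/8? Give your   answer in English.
We have velocity v(t) = -12·cos(4·t). Substituting t = -pi/8: v(-pi/8) = 0.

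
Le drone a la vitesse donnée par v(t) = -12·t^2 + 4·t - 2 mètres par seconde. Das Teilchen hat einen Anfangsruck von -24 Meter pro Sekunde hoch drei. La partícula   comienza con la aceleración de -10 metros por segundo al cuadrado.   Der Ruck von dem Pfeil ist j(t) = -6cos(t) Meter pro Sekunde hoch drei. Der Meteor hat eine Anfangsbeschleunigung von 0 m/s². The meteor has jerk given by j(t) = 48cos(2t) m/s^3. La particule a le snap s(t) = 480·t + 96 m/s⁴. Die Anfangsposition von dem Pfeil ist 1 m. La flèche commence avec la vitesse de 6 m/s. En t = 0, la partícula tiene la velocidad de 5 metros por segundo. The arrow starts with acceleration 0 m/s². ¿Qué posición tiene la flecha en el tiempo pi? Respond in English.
We must find the antiderivative of our jerk equation j(t) = -6·cos(t) 3 times. Taking ∫j(t)dt and applying a(0) = 0, we find a(t) = -6·sin(t). Taking ∫a(t)dt and applying v(0) = 6, we find v(t) = 6·cos(t). Integrating velocity and using the initial condition x(0) = 1, we get x(t) = 6·sin(t) + 1. From the given position equation x(t) = 6·sin(t) + 1, we substitute t = pi to get x = 1.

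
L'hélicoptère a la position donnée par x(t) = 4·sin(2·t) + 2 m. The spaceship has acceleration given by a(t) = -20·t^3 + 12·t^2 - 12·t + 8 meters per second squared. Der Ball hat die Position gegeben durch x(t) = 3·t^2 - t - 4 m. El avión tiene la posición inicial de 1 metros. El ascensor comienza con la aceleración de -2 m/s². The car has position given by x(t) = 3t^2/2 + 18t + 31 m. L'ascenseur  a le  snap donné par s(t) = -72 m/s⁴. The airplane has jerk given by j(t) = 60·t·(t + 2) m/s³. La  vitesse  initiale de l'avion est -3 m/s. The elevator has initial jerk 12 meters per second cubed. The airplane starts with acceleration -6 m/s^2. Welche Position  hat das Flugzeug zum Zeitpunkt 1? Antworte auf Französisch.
Pour résoudre ceci, nous devons prendre 3 intégrales de notre équation du jerk j(t) = 60·t·(t + 2). En prenant ∫j(t)dt et en appliquant a(0) = -6, nous trouvons a(t) = 20·t^3 + 60·t^2 - 6. En prenant ∫a(t)dt et en appliquant v(0) = -3, nous trouvons v(t) = 5·t^4 + 20·t^3 - 6·t - 3. La primitive de la vitesse, avec x(0) = 1, donne la position: x(t) = t^5 + 5·t^4 - 3·t^2 - 3·t + 1. En utilisant x(t) = t^5 + 5·t^4 - 3·t^2 - 3·t + 1 et en substituant t = 1, nous trouvons x = 1.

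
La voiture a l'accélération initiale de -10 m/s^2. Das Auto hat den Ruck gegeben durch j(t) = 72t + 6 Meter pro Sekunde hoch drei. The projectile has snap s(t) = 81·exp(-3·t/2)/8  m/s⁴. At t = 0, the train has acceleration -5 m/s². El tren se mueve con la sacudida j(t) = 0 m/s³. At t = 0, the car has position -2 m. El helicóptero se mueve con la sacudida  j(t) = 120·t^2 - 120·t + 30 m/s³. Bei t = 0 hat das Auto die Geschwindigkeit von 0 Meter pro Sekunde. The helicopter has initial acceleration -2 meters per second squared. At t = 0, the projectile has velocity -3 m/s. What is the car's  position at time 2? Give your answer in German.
Ausgehend von dem Ruck j(t) = 72·t + 6, nehmen wir 3 Stammfunktionen. Die Stammfunktion von dem Ruck ist die Beschleunigung. Mit a(0) = -10 erhalten wir a(t) = 36·t^2 + 6·t - 10. Die Stammfunktion von der Beschleunigung ist die Geschwindigkeit. Mit v(0) = 0 erhalten wir v(t) = t·(12·t^2 + 3·t - 10). Die Stammfunktion von der Geschwindigkeit, mit x(0) = -2, ergibt die Position: x(t) = 3·t^4 + t^3 - 5·t^2 - 2. Mit x(t) = 3·t^4 + t^3 - 5·t^2 - 2 und Einsetzen von t = 2, finden wir x = 34.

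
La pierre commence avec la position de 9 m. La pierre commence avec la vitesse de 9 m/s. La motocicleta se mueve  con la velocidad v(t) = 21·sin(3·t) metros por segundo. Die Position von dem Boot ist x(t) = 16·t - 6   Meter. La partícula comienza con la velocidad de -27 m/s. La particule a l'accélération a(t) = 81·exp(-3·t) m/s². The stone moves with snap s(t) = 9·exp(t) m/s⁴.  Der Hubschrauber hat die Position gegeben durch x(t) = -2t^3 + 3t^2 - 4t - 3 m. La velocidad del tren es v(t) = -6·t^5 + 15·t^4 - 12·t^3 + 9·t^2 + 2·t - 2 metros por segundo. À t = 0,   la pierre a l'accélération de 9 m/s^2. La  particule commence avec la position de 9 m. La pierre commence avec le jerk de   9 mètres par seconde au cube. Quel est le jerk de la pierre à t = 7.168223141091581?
Pour résoudre ceci, nous devons prendre 1 intégrale de notre équation du snap s(t) = 9·exp(t). En intégrant le snap et en utilisant la condition initiale j(0) = 9, nous obtenons j(t) = 9·exp(t). Nous avons le jerk j(t) = 9·exp(t). En substituant t = 7.168223141091581: j(7.168223141091581) = 11677.8331177181.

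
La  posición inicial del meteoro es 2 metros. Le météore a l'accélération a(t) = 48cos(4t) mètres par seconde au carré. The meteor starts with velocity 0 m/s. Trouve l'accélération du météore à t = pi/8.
De l'équation de l'accélération a(t) = 48·cos(4·t), nous substituons t = pi/8 pour obtenir a = 0.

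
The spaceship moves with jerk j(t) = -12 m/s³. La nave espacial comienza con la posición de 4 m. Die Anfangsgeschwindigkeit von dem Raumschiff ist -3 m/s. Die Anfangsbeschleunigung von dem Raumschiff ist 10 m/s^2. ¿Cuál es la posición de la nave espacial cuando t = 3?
Partiendo de la sacudida j(t) = -12, tomamos 3 antiderivadas. La antiderivada de la sacudida, con a(0) = 10, da la aceleración: a(t) = 10 - 12·t. Integrando la aceleración y usando la condición inicial v(0) = -3, obtenemos v(t) = -6·t^2 + 10·t - 3. La integral de la velocidad, con x(0) = 4, da la posición: x(t) = -2·t^3 + 5·t^2 - 3·t + 4. Tenemos la posición x(t) = -2·t^3 + 5·t^2 - 3·t + 4. Sustituyendo t = 3: x(3) = -14.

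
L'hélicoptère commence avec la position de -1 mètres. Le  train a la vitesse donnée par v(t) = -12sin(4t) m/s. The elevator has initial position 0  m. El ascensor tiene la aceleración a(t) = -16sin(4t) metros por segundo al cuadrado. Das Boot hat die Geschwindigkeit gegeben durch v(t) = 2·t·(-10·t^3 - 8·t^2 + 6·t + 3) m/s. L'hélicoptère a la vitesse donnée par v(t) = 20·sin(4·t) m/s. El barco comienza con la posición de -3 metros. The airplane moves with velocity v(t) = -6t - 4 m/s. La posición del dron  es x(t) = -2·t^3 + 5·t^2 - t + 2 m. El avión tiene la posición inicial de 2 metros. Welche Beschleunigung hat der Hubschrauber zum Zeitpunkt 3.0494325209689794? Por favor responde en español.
Para resolver esto, necesitamos tomar 1 derivada de nuestra ecuación de la velocidad v(t) = 20·sin(4·t). La derivada de la velocidad da la aceleración: a(t) = 80·cos(4·t). Tenemos la aceleración a(t) = 80·cos(4·t). Sustituyendo t = 3.0494325209689794: a(3.0494325209689794) = 74.6254471253964.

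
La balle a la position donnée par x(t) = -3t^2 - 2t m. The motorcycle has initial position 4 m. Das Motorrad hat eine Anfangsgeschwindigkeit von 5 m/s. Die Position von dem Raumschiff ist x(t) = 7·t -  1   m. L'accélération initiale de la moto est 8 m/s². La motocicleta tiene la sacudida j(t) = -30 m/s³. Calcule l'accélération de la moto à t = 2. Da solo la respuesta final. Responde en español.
En t = 2, a = -52.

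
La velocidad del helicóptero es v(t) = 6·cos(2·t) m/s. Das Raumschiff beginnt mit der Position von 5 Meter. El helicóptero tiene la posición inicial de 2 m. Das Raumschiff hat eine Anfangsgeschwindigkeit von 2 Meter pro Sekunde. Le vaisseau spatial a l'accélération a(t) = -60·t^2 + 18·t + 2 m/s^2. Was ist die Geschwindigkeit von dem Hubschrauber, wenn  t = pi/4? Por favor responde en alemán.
Wir haben die Geschwindigkeit v(t) = 6·cos(2·t). Durch Einsetzen von t = pi/4: v(pi/4) = 0.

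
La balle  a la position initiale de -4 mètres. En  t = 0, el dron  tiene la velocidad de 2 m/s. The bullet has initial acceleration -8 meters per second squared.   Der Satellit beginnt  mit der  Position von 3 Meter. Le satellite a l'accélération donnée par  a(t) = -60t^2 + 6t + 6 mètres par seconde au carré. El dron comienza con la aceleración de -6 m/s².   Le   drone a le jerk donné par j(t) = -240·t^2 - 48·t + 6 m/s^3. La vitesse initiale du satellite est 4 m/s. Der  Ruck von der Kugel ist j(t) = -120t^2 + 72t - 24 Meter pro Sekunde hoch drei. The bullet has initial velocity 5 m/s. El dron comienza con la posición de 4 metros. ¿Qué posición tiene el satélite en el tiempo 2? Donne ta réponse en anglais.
To solve this, we need to take 2 antiderivatives of our acceleration equation a(t) = -60·t^2 + 6·t + 6. The antiderivative of acceleration is velocity. Using v(0) = 4, we get v(t) = -20·t^3 + 3·t^2 + 6·t + 4. The antiderivative of velocity is position. Using x(0) = 3, we get x(t) = -5·t^4 + t^3 + 3·t^2 + 4·t + 3. From the given position equation x(t) = -5·t^4 + t^3 + 3·t^2 + 4·t + 3, we substitute t = 2 to get x = -49.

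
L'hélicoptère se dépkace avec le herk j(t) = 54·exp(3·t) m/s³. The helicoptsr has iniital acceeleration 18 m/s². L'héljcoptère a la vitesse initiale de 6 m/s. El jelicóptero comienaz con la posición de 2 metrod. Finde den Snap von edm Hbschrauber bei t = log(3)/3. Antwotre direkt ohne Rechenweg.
Der Snap bei t = log(3)/3 ist s = 486.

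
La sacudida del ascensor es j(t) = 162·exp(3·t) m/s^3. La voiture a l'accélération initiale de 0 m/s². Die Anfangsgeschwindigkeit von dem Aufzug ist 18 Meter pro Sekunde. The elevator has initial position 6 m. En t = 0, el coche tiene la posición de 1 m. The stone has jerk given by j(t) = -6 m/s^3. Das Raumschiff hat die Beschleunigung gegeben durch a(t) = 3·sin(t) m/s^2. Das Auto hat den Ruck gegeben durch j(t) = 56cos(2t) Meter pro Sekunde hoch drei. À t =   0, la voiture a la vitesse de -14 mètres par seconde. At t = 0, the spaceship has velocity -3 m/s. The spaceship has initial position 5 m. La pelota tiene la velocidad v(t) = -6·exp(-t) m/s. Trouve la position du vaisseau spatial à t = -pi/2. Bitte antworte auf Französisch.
Nous devons intégrer notre équation de l'accélération a(t) = 3·sin(t) 2 fois. L'intégrale de l'accélération est la vitesse. En utilisant v(0) = -3, nous obtenons v(t) = -3·cos(t). La primitive de la vitesse est la position. En utilisant x(0) = 5, nous obtenons x(t) = 5 - 3·sin(t). En utilisant x(t) = 5 - 3·sin(t) et en substituant t = -pi/2, nous trouvons x = 8.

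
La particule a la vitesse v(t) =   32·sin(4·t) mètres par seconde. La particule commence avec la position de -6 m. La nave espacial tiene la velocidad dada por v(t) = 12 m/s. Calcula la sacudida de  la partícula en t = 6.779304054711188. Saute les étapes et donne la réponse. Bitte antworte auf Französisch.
À t = 6.779304054711188, j = -468.811914810531.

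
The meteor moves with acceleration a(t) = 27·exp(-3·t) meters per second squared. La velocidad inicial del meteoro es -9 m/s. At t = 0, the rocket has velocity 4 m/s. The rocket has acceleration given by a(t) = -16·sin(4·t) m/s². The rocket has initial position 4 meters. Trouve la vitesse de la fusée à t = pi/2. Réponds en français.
En partant de l'accélération a(t) = -16·sin(4·t), nous prenons 1 primitive. L'intégrale de l'accélération est la vitesse. En utilisant v(0) = 4, nous obtenons v(t) = 4·cos(4·t). Nous avons la vitesse v(t) = 4·cos(4·t). En substituant t = pi/2: v(pi/2) = 4.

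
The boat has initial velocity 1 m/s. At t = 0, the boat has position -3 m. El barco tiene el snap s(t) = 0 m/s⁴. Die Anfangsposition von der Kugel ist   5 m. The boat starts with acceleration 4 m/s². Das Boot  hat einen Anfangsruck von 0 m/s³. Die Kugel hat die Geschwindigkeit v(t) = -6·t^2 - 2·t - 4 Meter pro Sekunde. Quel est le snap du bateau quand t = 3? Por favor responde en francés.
Nous avons le snap s(t) = 0. En substituant t = 3: s(3) = 0.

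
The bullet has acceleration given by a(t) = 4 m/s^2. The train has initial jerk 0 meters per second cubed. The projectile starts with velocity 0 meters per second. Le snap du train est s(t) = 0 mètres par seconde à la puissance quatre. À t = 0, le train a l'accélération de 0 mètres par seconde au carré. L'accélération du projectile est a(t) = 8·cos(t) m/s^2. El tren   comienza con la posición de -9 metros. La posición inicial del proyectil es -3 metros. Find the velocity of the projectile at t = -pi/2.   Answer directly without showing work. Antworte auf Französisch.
La réponse est -8.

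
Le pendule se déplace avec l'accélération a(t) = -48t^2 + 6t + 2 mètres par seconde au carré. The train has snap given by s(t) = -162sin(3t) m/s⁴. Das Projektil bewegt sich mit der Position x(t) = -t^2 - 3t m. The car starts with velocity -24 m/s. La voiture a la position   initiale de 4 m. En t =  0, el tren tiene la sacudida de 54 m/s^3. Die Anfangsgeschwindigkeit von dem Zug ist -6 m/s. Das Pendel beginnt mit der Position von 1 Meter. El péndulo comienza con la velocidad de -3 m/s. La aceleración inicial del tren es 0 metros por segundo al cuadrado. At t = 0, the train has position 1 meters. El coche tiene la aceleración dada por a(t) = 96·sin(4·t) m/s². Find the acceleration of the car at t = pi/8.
We have acceleration a(t) = 96·sin(4·t). Substituting t = pi/8: a(pi/8) = 96.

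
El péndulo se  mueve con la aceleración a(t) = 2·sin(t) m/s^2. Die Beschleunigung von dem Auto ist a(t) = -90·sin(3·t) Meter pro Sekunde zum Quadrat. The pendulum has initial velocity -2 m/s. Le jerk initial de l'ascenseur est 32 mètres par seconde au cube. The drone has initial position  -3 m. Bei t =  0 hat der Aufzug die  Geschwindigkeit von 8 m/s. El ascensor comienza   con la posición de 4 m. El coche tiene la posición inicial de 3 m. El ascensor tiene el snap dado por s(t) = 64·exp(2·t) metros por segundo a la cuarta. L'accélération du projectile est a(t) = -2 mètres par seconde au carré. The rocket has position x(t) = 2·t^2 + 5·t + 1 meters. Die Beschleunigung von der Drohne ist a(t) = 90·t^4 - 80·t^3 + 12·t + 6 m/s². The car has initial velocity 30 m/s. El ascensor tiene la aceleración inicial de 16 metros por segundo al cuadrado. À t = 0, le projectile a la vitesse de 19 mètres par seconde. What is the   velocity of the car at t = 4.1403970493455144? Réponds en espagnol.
Partiendo de la aceleración a(t) = -90·sin(3·t), tomamos 1 integral. Integrando la aceleración y usando la condición inicial v(0) = 30, obtenemos v(t) = 30·cos(3·t). Usando v(t) = 30·cos(3·t) y sustituyendo t = 4.1403970493455144, encontramos v = 29.6843987523733.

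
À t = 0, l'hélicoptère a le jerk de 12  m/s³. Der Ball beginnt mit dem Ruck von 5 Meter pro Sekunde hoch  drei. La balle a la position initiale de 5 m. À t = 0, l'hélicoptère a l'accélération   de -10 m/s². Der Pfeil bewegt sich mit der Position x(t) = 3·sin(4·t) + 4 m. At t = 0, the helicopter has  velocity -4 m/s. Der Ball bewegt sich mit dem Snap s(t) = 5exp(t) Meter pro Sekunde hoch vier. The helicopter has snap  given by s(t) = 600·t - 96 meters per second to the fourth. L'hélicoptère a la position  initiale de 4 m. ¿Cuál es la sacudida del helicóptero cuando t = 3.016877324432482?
Debemos encontrar la antiderivada de nuestra ecuación del snap s(t) = 600·t - 96 1 vez. La antiderivada del snap es la sacudida. Usando j(0) = 12, obtenemos j(t) = 300·t^2 - 96·t + 12. Usando j(t) = 300·t^2 - 96·t + 12 y sustituyendo t = 3.016877324432482, encontramos j = 2452.84441405695.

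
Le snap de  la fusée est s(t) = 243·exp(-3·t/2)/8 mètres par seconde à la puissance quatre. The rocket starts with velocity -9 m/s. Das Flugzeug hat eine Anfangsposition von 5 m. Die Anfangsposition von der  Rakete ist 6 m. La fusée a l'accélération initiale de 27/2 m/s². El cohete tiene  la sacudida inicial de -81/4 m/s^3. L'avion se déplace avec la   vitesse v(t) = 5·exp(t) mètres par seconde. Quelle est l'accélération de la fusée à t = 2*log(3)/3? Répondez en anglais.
To solve this, we need to take 2 integrals of our snap equation s(t) = 243·exp(-3·t/2)/8. The integral of snap is jerk. Using j(0) = -81/4, we get j(t) = -81·exp(-3·t/2)/4. Finding the antiderivative of j(t) and using a(0) = 27/2: a(t) = 27·exp(-3·t/2)/2. Using a(t) = 27·exp(-3·t/2)/2 and substituting t = 2*log(3)/3, we find a = 9/2.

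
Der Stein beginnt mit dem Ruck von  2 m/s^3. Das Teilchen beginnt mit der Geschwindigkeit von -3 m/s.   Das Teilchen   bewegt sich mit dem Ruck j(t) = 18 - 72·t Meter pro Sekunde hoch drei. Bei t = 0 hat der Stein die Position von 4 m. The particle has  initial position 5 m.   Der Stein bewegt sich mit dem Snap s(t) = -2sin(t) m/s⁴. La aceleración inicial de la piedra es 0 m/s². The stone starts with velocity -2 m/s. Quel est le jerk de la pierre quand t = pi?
Nous devons trouver l'intégrale de notre équation du snap s(t) = -2·sin(t) 1 fois. L'intégrale du snap est le jerk. En utilisant j(0) = 2, nous obtenons j(t) = 2·cos(t). De l'équation du jerk j(t) = 2·cos(t), nous substituons t = pi pour obtenir j = -2.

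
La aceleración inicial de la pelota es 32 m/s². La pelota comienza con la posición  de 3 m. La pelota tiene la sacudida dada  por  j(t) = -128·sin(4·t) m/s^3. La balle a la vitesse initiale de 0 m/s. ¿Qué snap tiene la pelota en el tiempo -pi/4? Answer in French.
Nous devons dériver notre équation du jerk j(t) = -128·sin(4·t) 1 fois. En dérivant le jerk, nous obtenons le snap: s(t) = -512·cos(4·t). Nous avons le snap s(t) = -512·cos(4·t). En substituant t = -pi/4: s(-pi/4) = 512.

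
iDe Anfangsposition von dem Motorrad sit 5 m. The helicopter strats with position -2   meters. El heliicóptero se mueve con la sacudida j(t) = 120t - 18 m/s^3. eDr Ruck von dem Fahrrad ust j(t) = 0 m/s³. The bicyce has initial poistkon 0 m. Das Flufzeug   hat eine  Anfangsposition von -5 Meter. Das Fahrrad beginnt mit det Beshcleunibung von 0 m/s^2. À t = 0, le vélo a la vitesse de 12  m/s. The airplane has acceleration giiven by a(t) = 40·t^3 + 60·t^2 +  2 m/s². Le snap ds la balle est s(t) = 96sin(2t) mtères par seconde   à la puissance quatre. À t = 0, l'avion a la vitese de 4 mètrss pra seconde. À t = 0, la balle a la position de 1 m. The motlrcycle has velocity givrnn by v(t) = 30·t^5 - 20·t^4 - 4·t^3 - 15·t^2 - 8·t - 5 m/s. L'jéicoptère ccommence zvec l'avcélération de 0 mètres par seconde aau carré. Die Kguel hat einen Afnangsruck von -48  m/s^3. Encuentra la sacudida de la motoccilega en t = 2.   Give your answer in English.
Starting from velocity v(t) = 30·t^5 - 20·t^4 - 4·t^3 - 15·t^2 - 8·t - 5, we take 2 derivatives. Taking d/dt of v(t), we find a(t) = 150·t^4 - 80·t^3 - 12·t^2 - 30·t - 8. Differentiating acceleration, we get jerk: j(t) = 600·t^3 - 240·t^2 - 24·t - 30. From the given jerk equation j(t) = 600·t^3 - 240·t^2 - 24·t - 30, we substitute t = 2 to get j = 3762.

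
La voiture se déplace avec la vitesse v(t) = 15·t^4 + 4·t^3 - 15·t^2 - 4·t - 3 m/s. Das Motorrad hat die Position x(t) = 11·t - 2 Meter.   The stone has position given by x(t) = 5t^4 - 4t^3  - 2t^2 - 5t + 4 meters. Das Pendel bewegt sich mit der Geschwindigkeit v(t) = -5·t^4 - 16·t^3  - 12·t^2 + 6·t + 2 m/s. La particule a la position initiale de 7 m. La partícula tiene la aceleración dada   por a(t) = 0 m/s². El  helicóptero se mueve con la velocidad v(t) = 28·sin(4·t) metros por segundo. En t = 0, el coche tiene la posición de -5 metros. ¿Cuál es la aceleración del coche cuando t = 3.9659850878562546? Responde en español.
Para resolver esto, necesitamos tomar 1 derivada de nuestra ecuación de la velocidad v(t) = 15·t^4 + 4·t^3 - 15·t^2 - 4·t - 3. La derivada de la velocidad da la aceleración: a(t) = 60·t^3 + 12·t^2 - 30·t - 4. De la ecuación de la aceleración a(t) = 60·t^3 + 12·t^2 - 30·t - 4, sustituimos t = 3.9659850878562546 para obtener a = 3808.63664190989.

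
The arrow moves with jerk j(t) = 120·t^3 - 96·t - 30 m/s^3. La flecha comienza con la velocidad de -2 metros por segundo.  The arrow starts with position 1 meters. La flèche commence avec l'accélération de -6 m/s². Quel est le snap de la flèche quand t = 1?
Pour résoudre ceci, nous devons prendre 1 dérivée de notre équation du jerk j(t) = 120·t^3 - 96·t - 30. En dérivant le jerk, nous obtenons le snap: s(t) = 360·t^2 - 96. En utilisant s(t) = 360·t^2 - 96 et en substituant t = 1, nous trouvons s = 264.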